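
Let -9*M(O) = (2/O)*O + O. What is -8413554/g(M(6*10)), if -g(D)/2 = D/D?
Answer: 4206777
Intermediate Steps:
M(O) = -2/9 - O/9 (M(O) = -((2/O)*O + O)/9 = -(2 + O)/9 = -2/9 - O/9)
g(D) = -2 (g(D) = -2*D/D = -2*1 = -2)
-8413554/g(M(6*10)) = -8413554/(-2) = -8413554*(-1/2) = 4206777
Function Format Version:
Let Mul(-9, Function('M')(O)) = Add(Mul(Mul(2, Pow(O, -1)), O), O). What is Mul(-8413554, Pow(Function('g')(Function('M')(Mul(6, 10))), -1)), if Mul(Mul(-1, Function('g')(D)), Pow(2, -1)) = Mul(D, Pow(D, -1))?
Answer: 4206777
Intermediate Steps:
Function('M')(O) = Add(Rational(-2, 9), Mul(Rational(-1, 9), O)) (Function('M')(O) = Mul(Rational(-1, 9), Add(Mul(Mul(2, Pow(O, -1)), O), O)) = Mul(Rational(-1, 9), Add(2, O)) = Add(Rational(-2, 9), Mul(Rational(-1, 9), O)))
Function('g')(D) = -2 (Function('g')(D) = Mul(-2, Mul(D, Pow(D, -1))) = Mul(-2, 1) = -2)
Mul(-8413554, Pow(Function('g')(Function('M')(Mul(6, 10))), -1)) = Mul(-8413554, Pow(-2, -1)) = Mul(-8413554, Rational(-1, 2)) = 4206777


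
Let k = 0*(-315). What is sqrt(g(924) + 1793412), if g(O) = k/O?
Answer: 6*sqrt(49817) ≈ 1339.2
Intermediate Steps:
k = 0
g(O) = 0 (g(O) = 0/O = 0)
sqrt(g(924) + 1793412) = sqrt(0 + 1793412) = sqrt(1793412) = 6*sqrt(49817)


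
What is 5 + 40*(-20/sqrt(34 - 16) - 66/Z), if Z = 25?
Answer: -503/5 - 400*sqrt(2)/3 ≈ -289.16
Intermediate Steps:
5 + 40*(-20/sqrt(34 - 16) - 66/Z) = 5 + 40*(-20/sqrt(34 - 16) - 66/25) = 5 + 40*(-20*sqrt(2)/6 - 66*1/25) = 5 + 40*(-20*sqrt(2)/6 - 66/25) = 5 + 40*(-10*sqrt(2)/3 - 66/25) = 5 + 40*(-66/25 - 10*sqrt(2)/3) = 5 + (-528/5 - 400*sqrt(2)/3) = -503/5 - 400*sqrt(2)/3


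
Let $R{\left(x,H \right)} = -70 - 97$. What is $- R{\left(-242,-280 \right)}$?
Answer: $167$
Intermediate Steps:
$R{\left(x,H \right)} = -167$
$- R{\left(-242,-280 \right)} = \left(-1\right) \left(-167\right) = 167$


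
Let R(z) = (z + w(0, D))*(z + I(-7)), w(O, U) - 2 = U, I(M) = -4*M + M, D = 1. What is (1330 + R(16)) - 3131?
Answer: -1098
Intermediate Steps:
I(M) = -3*M
w(O, U) = 2 + U
R(z) = (3 + z)*(21 + z) (R(z) = (z + (2 + 1))*(z - 3*(-7)) = (z + 3)*(z + 21) = (3 + z)*(21 + z))
(1330 + R(16)) - 3131 = (1330 + (63 + 16² + 24*16)) - 3131 = (1330 + (63 + 256 + 384)) - 3131 = (1330 + 703) - 3131 = 2033 - 3131 = -1098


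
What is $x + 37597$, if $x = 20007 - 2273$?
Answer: $55331$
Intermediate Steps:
$x = 17734$
$x + 37597 = 17734 + 37597 = 55331$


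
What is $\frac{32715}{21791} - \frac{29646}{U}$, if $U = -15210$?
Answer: $\frac{63533952}{18413395} \approx 3.4504$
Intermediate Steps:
$\frac{32715}{21791} - \frac{29646}{U} = \frac{32715}{21791} - \frac{29646}{-15210} = 32715 \cdot \frac{1}{21791} - - \frac{1647}{845} = \frac{32715}{21791} + \frac{1647}{845} = \frac{63533952}{18413395}$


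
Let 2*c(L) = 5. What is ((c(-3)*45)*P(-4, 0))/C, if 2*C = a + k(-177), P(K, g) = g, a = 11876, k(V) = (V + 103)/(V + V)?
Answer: 0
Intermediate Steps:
k(V) = (103 + V)/(2*V) (k(V) = (103 + V)/((2*V)) = (103 + V)*(1/(2*V)) = (103 + V)/(2*V))
c(L) = 5/2 (c(L) = (½)*5 = 5/2)
C = 2102089/354 (C = (11876 + (½)*(103 - 177)/(-177))/2 = (11876 + (½)*(-1/177)*(-74))/2 = (11876 + 37/177)/2 = (½)*(2102089/177) = 2102089/354 ≈ 5938.1)
((c(-3)*45)*P(-4, 0))/C = (((5/2)*45)*0)/(2102089/354) = ((225/2)*0)*(354/2102089) = 0*(354/2102089) = 0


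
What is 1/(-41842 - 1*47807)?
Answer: -1/89649 ≈ -1.1155e-5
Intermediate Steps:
1/(-41842 - 1*47807) = 1/(-41842 - 47807) = 1/(-89649) = -1/89649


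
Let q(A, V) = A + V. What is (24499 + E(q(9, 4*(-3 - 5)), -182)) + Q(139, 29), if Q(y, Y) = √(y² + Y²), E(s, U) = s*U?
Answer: 28685 + √20162 ≈ 28827.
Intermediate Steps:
E(s, U) = U*s
Q(y, Y) = √(Y² + y²)
(24499 + E(q(9, 4*(-3 - 5)), -182)) + Q(139, 29) = (24499 - 182*(9 + 4*(-3 - 5))) + √(29² + 139²) = (24499 - 182*(9 + 4*(-8))) + √(841 + 19321) = (24499 - 182*(9 - 32)) + √20162 = (24499 - 182*(-23)) + √20162 = (24499 + 4186) + √20162 = 28685 + √20162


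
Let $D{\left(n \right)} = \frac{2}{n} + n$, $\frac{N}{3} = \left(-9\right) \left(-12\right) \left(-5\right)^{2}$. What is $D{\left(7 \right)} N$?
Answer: $\frac{413100}{7} \approx 59014.0$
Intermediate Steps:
$N = 8100$ ($N = 3 \left(-9\right) \left(-12\right) \left(-5\right)^{2} = 3 \cdot 108 \cdot 25 = 3 \cdot 2700 = 8100$)
$D{\left(n \right)} = n + \frac{2}{n}$
$D{\left(7 \right)} N = \left(7 + \frac{2}{7}\right) 8100 = \frac{51}{7} \cdot 8100 = \frac{413100}{7}$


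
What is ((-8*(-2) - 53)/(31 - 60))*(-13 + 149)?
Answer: 5032/29 ≈ 173.52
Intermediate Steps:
((-8*(-2) - 53)/(31 - 60))*(-13 + 149) = ((16 - 53)/(-29))*136 = -37*(-1/29)*136 = (37/29)*136 = 5032/29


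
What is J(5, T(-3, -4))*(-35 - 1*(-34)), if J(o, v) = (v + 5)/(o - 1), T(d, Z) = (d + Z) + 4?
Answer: -½ ≈ -0.50000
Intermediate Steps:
T(d, Z) = 4 + Z + d (T(d, Z) = (Z + d) + 4 = 4 + Z + d)
J(o, v) = (5 + v)/(-1 + o)
J(5, T(-3, -4))*(-35 - 1*(-34)) = ((5 + (4 - 4 - 3))/(-1 + 5))*(-35 - 1*(-34)) = ((5 - 3)/4)*(-35 + 34) = ((¼)*2)*(-1) = (½)*(-1) = -½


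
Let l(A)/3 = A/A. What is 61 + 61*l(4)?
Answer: 244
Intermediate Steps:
l(A) = 3 (l(A) = 3*(A/A) = 3*1 = 3)
61 + 61*l(4) = 61 + 61*3 = 61 + 183 = 244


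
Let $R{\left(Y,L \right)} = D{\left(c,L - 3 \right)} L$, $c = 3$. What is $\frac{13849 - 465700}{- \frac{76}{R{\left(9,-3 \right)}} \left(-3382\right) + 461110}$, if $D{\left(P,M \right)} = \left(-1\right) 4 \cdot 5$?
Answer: $- \frac{6777765}{6980908} \approx -0.9709$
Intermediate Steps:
$D{\left(P,M \right)} = -20$ ($D{\left(P,M \right)} = \left(-4\right) 5 = -20$)
$R{\left(Y,L \right)} = - 20 L$
$\frac{13849 - 465700}{- \frac{76}{R{\left(9,-3 \right)}} \left(-3382\right) + 461110} = \frac{13849 - 465700}{- \frac{76}{\left(-20\right) \left(-3\right)} \left(-3382\right) + 461110} = - \frac{451851}{- \frac{76}{60} \left(-3382\right) + 461110} = - \frac{451851}{\left(-76\right) \frac{1}{60} \left(-3382\right) + 461110} = - \frac{451851}{\left(- \frac{19}{15}\right) \left(-3382\right) + 461110} = - \frac{451851}{\frac{64258}{15} + 461110} = - \frac{451851}{\frac{6980908}{15}} = \left(-451851\right) \frac{15}{6980908} = - \frac{6777765}{6980908}$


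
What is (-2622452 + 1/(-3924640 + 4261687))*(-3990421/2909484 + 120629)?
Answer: -310213559305583378353645/980632853748 ≈ -3.1634e+11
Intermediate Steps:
(-2622452 + 1/(-3924640 + 4261687))*(-3990421/2909484 + 120629) = (-2622452 + 1/337047)*(-3990421*1/2909484 + 120629) = (-2622452 + 1/337047)*(-3990421/2909484 + 120629) = -883889579243/337047*350964155015/2909484 = -310213559305583378353645/980632853748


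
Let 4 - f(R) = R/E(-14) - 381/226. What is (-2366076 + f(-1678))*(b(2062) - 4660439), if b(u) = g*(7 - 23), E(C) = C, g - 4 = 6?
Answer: 17446080130057749/1582 ≈ 1.1028e+13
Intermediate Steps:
g = 10 (g = 4 + 6 = 10)
b(u) = -160 (b(u) = 10*(7 - 23) = 10*(-16) = -160)
f(R) = 1285/226 + R/14 (f(R) = 4 - (R/(-14) - 381/226) = 4 - (R*(-1/14) - 381*1/226) = 4 - (-R/14 - 381/226) = 4 - (-381/226 - R/14) = 4 + (381/226 + R/14) = 1285/226 + R/14)
(-2366076 + f(-1678))*(b(2062) - 4660439) = (-2366076 + (1285/226 + (1/14)*(-1678)))*(-160 - 4660439) = (-2366076 + (1285/226 - 839/7))*(-4660599) = (-2366076 - 180619/1582)*(-4660599) = -3743312851/1582*(-4660599) = 17446080130057749/1582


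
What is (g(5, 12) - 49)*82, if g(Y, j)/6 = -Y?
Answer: -6478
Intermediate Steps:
g(Y, j) = -6*Y (g(Y, j) = 6*(-Y) = -6*Y)
(g(5, 12) - 49)*82 = (-6*5 - 49)*82 = (-30 - 49)*82 = -79*82 = -6478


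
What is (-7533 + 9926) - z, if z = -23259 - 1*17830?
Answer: 43482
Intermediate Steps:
z = -41089 (z = -23259 - 17830 = -41089)
(-7533 + 9926) - z = (-7533 + 9926) - 1*(-41089) = 2393 + 41089 = 43482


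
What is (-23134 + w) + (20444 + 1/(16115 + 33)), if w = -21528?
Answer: -391072263/16148 ≈ -24218.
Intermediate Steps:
(-23134 + w) + (20444 + 1/(16115 + 33)) = (-23134 - 21528) + (20444 + 1/(16115 + 33)) = -44662 + (20444 + 1/16148) = -44662 + 330129713/16148 = -391072263/16148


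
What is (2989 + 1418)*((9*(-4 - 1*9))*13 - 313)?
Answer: -8082438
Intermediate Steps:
(2989 + 1418)*((9*(-4 - 1*9))*13 - 313) = 4407*((9*(-4 - 9))*13 - 313) = 4407*((9*(-13))*13 - 313) = 4407*(-117*13 - 313) = 4407*(-1521 - 313) = 4407*(-1834) = -8082438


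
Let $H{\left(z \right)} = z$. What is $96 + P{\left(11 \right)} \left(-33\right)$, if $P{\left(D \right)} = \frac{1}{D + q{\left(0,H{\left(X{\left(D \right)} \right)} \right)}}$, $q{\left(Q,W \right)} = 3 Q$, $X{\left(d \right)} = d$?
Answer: $93$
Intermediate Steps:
$P{\left(D \right)} = \frac{1}{D}$ ($P{\left(D \right)} = \frac{1}{D + 3 \cdot 0} = \frac{1}{D + 0} = \frac{1}{D}$)
$96 + P{\left(11 \right)} \left(-33\right) = 96 + \frac{1}{11} \left(-33\right) = 96 - 3 = 93$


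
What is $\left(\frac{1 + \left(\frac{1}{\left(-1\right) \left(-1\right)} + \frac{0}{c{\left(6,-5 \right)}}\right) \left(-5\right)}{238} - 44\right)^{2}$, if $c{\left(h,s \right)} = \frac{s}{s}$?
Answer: $\frac{27436644}{14161} \approx 1937.5$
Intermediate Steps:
$c{\left(h,s \right)} = 1$
$\left(\frac{1 + \left(\frac{1}{\left(-1\right) \left(-1\right)} + \frac{0}{c{\left(6,-5 \right)}}\right) \left(-5\right)}{238} - 44\right)^{2} = \left(\frac{1 + \left(\frac{1}{\left(-1\right) \left(-1\right)} + \frac{0}{1}\right) \left(-5\right)}{238} - 44\right)^{2} = \left(\left(1 + \left(\left(-1\right) \left(-1\right) + 0 \cdot 1\right) \left(-5\right)\right) \frac{1}{238} - 44\right)^{2} = \left(\left(1 + \left(1 + 0\right) \left(-5\right)\right) \frac{1}{238} - 44\right)^{2} = \left(\left(1 + 1 \left(-5\right)\right) \frac{1}{238} - 44\right)^{2} = \left(\left(1 - 5\right) \frac{1}{238} - 44\right)^{2} = \left(\left(-4\right) \frac{1}{238} - 44\right)^{2} = \left(- \frac{2}{119} - 44\right)^{2} = \left(- \frac{5238}{119}\right)^{2} = \frac{27436644}{14161}$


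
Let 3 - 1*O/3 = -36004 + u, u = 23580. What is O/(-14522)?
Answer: -37281/14522 ≈ -2.5672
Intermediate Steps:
O = 37281 (O = 9 - 3*(-36004 + 23580) = 9 - 3*(-12424) = 9 + 37272 = 37281)
O/(-14522) = 37281/(-14522) = 37281*(-1/14522) = -37281/14522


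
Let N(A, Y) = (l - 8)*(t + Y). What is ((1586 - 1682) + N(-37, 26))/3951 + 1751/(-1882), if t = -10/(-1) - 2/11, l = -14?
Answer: -8581889/7435782 ≈ -1.1541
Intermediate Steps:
t = 108/11 (t = -10*(-1) - 2*1/11 = 10 - 2/11 = 108/11 ≈ 9.8182)
N(A, Y) = -216 - 22*Y (N(A, Y) = (-14 - 8)*(108/11 + Y) = -22*(108/11 + Y) = -216 - 22*Y)
((1586 - 1682) + N(-37, 26))/3951 + 1751/(-1882) = ((1586 - 1682) + (-216 - 22*26))/3951 + 1751/(-1882) = (-96 + (-216 - 572))*(1/3951) + 1751*(-1/1882) = (-96 - 788)*(1/3951) - 1751/1882 = -884*1/3951 - 1751/1882 = -884/3951 - 1751/1882 = -8581889/7435782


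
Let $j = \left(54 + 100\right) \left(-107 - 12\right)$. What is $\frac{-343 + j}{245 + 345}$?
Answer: $- \frac{18669}{590} \approx -31.642$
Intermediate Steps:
$j = -18326$ ($j = 154 \left(-107 - 12\right) = 154 \left(-119\right) = -18326$)
$\frac{-343 + j}{245 + 345} = \frac{-343 - 18326}{245 + 345} = - \frac{18669}{590}$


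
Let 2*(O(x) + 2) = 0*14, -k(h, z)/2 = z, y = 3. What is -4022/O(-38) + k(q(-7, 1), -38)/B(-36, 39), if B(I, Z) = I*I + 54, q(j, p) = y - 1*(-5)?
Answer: 1357463/675 ≈ 2011.1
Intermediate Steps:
q(j, p) = 8 (q(j, p) = 3 - 1*(-5) = 3 + 5 = 8)
B(I, Z) = 54 + I² (B(I, Z) = I² + 54 = 54 + I²)
k(h, z) = -2*z
O(x) = -2 (O(x) = -2 + (0*14)/2 = -2 + (½)*0 = -2 + 0 = -2)
-4022/O(-38) + k(q(-7, 1), -38)/B(-36, 39) = -4022/(-2) + (-2*(-38))/(54 + (-36)²) = -4022*(-½) + 76/(54 + 1296) = 2011 + 76/1350 = 2011 + 76*(1/1350) = 2011 + 38/675 = 1357463/675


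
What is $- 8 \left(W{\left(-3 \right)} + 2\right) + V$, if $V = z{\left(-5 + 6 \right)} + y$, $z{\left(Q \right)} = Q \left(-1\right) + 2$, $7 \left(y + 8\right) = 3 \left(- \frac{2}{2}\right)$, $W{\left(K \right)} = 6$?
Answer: $- \frac{500}{7} \approx -71.429$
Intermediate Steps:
$y = - \frac{59}{7}$ ($y = -8 + \frac{3 \left(- \frac{2}{2}\right)}{7} = -8 + \frac{3 \left(\left(-2\right) \frac{1}{2}\right)}{7} = -8 + \frac{3 \left(-1\right)}{7} = -8 + \frac{1}{7} \left(-3\right) = -8 - \frac{3}{7} = - \frac{59}{7} \approx -8.4286$)
$z{\left(Q \right)} = 2 - Q$ ($z{\left(Q \right)} = - Q + 2 = 2 - Q$)
$V = - \frac{52}{7}$ ($V = \left(2 - \left(-5 + 6\right)\right) - \frac{59}{7} = \left(2 - 1\right) - \frac{59}{7} = 1 - \frac{59}{7} = - \frac{52}{7} \approx -7.4286$)
$- 8 \left(W{\left(-3 \right)} + 2\right) + V = - 8 \left(6 + 2\right) - \frac{52}{7} = \left(-8\right) 8 - \frac{52}{7} = -64 - \frac{52}{7} = - \frac{500}{7}$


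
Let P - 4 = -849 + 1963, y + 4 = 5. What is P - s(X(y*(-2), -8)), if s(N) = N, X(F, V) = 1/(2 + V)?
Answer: 6709/6 ≈ 1118.2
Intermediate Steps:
y = 1 (y = -4 + 5 = 1)
P = 1118 (P = 4 + (-849 + 1963) = 4 + 1114 = 1118)
P - s(X(y*(-2), -8)) = 1118 - 1/(2 - 8) = 1118 - 1/(-6) = 1118 - 1*(-1/6) = 1118 + 1/6 = 6709/6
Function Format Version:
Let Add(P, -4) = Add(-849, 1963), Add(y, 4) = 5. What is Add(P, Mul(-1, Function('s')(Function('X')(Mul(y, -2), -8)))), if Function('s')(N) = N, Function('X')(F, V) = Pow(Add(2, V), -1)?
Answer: Rational(6709, 6) ≈ 1118.2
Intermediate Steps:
y = 1 (y = Add(-4, 5) = 1)
P = 1118 (P = Add(4, Add(-849, 1963)) = Add(4, 1114) = 1118)
Add(P, Mul(-1, Function('s')(Function('X')(Mul(y, -2), -8)))) = Add(1118, Mul(-1, Pow(Add(2, -8), -1))) = Add(1118, Mul(-1, Pow(-6, -1))) = Add(1118, Mul(-1, Rational(-1, 6))) = Add(1118, Rational(1, 6)) = Rational(6709, 6)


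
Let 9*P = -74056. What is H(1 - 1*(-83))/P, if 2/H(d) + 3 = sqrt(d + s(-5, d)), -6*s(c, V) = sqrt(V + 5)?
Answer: 9/(37028*(3 - sqrt(84 - sqrt(89)/6))) ≈ -3.9984e-5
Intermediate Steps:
P = -74056/9 (P = (1/9)*(-74056) = -74056/9 ≈ -8228.4)
s(c, V) = -sqrt(5 + V)/6 (s(c, V) = -sqrt(V + 5)/6 = -sqrt(5 + V)/6)
H(d) = 2/(-3 + sqrt(d - sqrt(5 + d)/6))
H(1 - 1*(-83))/P = (12/(-18 + sqrt(6)*sqrt(-sqrt(5 + (1 - 1*(-83))) + 6*(1 - 1*(-83)))))/(-74056/9) = (12/(-18 + sqrt(6)*sqrt(-sqrt(5 + (1 + 83)) + 6*(1 + 83))))*(-9/74056) = (12/(-18 + sqrt(6)*sqrt(-sqrt(5 + 84) + 6*84)))*(-9/74056) = (12/(-18 + sqrt(6)*sqrt(-sqrt(89) + 504)))*(-9/74056) = (12/(-18 + sqrt(6)*sqrt(504 - sqrt(89))))*(-9/74056) = -27/(18514*(-18 + sqrt(6)*sqrt(504 - sqrt(89))))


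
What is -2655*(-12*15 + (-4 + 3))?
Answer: 480555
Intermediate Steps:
-2655*(-12*15 + (-4 + 3)) = -2655*(-180 - 1) = -2655*(-181) = 480555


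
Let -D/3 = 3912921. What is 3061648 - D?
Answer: 14800411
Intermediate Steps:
D = -11738763 (D = -3*3912921 = -11738763)
3061648 - D = 3061648 - 1*(-11738763) = 3061648 + 11738763 = 14800411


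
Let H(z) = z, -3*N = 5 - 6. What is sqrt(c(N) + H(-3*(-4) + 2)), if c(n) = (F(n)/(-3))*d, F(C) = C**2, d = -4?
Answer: sqrt(1146)/9 ≈ 3.7614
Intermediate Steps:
N = 1/3 (N = -(5 - 6)/3 = -1/3*(-1) = 1/3 ≈ 0.33333)
c(n) = 4*n**2/3 (c(n) = (n**2/(-3))*(-4) = (n**2*(-1/3))*(-4) = -n**2/3*(-4) = 4*n**2/3)
sqrt(c(N) + H(-3*(-4) + 2)) = sqrt(4*(1/3)**2/3 + (-3*(-4) + 2)) = sqrt((4/3)*(1/9) + (12 + 2)) = sqrt(4/27 + 14) = sqrt(382/27) = sqrt(1146)/9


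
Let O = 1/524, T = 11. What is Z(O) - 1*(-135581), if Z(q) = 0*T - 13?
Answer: 135568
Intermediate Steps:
O = 1/524 ≈ 0.0019084
Z(q) = -13 (Z(q) = 0*11 - 13 = 0 - 13 = -13)
Z(O) - 1*(-135581) = -13 - 1*(-135581) = -13 + 135581 = 135568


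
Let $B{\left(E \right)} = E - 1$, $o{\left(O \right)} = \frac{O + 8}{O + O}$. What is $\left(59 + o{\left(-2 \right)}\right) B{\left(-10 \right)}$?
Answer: $- \frac{1265}{2} \approx -632.5$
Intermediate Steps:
$o{\left(O \right)} = \frac{8 + O}{2 O}$
$B{\left(E \right)} = -1 + E$ ($B{\left(E \right)} = E - 1 = -1 + E$)
$\left(59 + o{\left(-2 \right)}\right) B{\left(-10 \right)} = \left(59 + \frac{8 - 2}{2 \left(-2\right)}\right) \left(-1 - 10\right) = \left(59 + \frac{1}{2} \left(- \frac{1}{2}\right) 6\right) \left(-11\right) = \left(59 - \frac{3}{2}\right) \left(-11\right) = \frac{115}{2} \left(-11\right) = - \frac{1265}{2}$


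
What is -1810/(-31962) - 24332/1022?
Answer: -27708913/1166613 ≈ -23.752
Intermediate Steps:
-1810/(-31962) - 24332/1022 = -1810*(-1/31962) - 24332*1/1022 = 905/15981 - 1738/73 = -27708913/1166613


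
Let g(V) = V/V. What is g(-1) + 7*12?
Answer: 85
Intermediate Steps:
g(V) = 1
g(-1) + 7*12 = 1 + 7*12 = 1 + 84 = 85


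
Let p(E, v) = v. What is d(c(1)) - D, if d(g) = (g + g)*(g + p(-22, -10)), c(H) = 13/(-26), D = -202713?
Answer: 405447/2 ≈ 2.0272e+5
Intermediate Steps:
c(H) = -½ (c(H) = 13*(-1/26) = -½)
d(g) = 2*g*(-10 + g) (d(g) = (g + g)*(g - 10) = (2*g)*(-10 + g) = 2*g*(-10 + g))
d(c(1)) - D = 2*(-½)*(-10 - ½) - 1*(-202713) = 2*(-½)*(-21/2) + 202713 = 21/2 + 202713 = 405447/2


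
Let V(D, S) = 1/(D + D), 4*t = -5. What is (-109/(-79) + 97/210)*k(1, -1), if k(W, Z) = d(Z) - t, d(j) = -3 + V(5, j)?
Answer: -336083/110600 ≈ -3.0387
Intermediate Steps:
t = -5/4 (t = (1/4)*(-5) = -5/4 ≈ -1.2500)
V(D, S) = 1/(2*D)
d(j) = -29/10 (d(j) = -3 + (1/2)/5 = -3 + (1/2)*(1/5) = -3 + 1/10 = -29/10)
k(W, Z) = -33/20 (k(W, Z) = -29/10 - 1*(-5/4) = -29/10 + 5/4 = -33/20)
(-109/(-79) + 97/210)*k(1, -1) = (-109/(-79) + 97/210)*(-33/20) = (-109*(-1/79) + 97*(1/210))*(-33/20) = (109/79 + 97/210)*(-33/20) = (30553/16590)*(-33/20) = -336083/110600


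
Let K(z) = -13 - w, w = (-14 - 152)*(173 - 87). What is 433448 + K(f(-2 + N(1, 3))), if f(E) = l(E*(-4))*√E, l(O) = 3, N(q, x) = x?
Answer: 447711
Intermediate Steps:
w = -14276 (w = -166*86 = -14276)
f(E) = 3*√E
K(z) = 14263 (K(z) = -13 - 1*(-14276) = -13 + 14276 = 14263)
433448 + K(f(-2 + N(1, 3))) = 433448 + 14263 = 447711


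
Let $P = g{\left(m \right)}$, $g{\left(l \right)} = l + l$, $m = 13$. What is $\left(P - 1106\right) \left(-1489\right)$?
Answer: $1608120$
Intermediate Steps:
$g{\left(l \right)} = 2 l$
$P = 26$ ($P = 2 \cdot 13 = 26$)
$\left(P - 1106\right) \left(-1489\right) = \left(26 - 1106\right) \left(-1489\right) = \left(-1080\right) \left(-1489\right) = 1608120$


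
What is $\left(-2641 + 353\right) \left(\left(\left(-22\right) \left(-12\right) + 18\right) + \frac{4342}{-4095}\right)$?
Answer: $- \frac{202478848}{315} \approx -6.4279 \cdot 10^{5}$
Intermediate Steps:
$\left(-2641 + 353\right) \left(\left(\left(-22\right) \left(-12\right) + 18\right) + \frac{4342}{-4095}\right) = - 2288 \left(\left(264 + 18\right) + 4342 \left(- \frac{1}{4095}\right)\right) = - 2288 \left(282 - \frac{334}{315}\right) = \left(-2288\right) \frac{88496}{315} = - \frac{202478848}{315}$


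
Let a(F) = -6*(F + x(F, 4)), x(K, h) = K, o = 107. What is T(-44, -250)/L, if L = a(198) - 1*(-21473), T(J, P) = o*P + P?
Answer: -27000/19097 ≈ -1.4138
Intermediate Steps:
a(F) = -12*F (a(F) = -6*(F + F) = -12*F)
T(J, P) = 108*P (T(J, P) = 107*P + P = 108*P)
L = 19097 (L = -12*198 - 1*(-21473) = -2376 + 21473 = 19097)
T(-44, -250)/L = (108*(-250))/19097 = -27000*1/19097 = -27000/19097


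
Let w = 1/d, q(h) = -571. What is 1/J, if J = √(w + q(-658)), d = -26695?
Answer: -I*√406907773970/15242846 ≈ -0.041849*I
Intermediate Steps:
w = -1/26695 (w = 1/(-26695) = -1/26695 ≈ -3.7460e-5)
J = I*√406907773970/26695 (J = √(-1/26695 - 571) = √(-15242846/26695) = I*√406907773970/26695 ≈ 23.896*I)
1/J = 1/(I*√406907773970/26695) = -I*√406907773970/15242846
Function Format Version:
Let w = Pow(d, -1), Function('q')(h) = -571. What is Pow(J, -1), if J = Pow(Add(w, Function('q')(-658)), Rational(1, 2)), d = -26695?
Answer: Mul(Rational(-1, 15242846), I, Pow(406907773970, Rational(1, 2))) ≈ Mul(-0.041849, I)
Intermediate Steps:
w = Rational(-1, 26695) (w = Pow(-26695, -1) = Rational(-1, 26695) ≈ -3.7460e-5)
J = Mul(Rational(1, 26695), I, Pow(406907773970, Rational(1, 2))) (J = Pow(Add(Rational(-1, 26695), -571), Rational(1, 2)) = Pow(Rational(-15242846, 26695), Rational(1, 2)) = Mul(Rational(1, 26695), I, Pow(406907773970, Rational(1, 2))) ≈ Mul(23.896, I))
Pow(J, -1) = Pow(Mul(Rational(1, 26695), I, Pow(406907773970, Rational(1, 2))), -1) = Mul(Rational(-1, 15242846), I, Pow(406907773970, Rational(1, 2)))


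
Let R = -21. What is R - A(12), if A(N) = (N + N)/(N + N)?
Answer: -22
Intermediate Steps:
A(N) = 1 (A(N) = (2*N)/((2*N)) = (2*N)*(1/(2*N)) = 1)
R - A(12) = -21 - 1*1 = -21 - 1 = -22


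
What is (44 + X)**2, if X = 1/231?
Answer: 103327225/53361 ≈ 1936.4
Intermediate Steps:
X = 1/231 ≈ 0.0043290
(44 + X)**2 = (44 + 1/231)**2 = (10165/231)**2 = 103327225/53361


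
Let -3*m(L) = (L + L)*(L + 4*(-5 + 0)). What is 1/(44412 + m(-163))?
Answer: 1/24526 ≈ 4.0773e-5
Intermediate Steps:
m(L) = -2*L*(-20 + L)/3 (m(L) = -(L + L)*(L + 4*(-5 + 0))/3 = -2*L*(L + 4*(-5))/3 = -2*L*(L - 20)/3 = -2*L*(-20 + L)/3)
1/(44412 + m(-163)) = 1/(44412 + (2/3)*(-163)*(20 - 1*(-163))) = 1/(44412 + (2/3)*(-163)*(20 + 163)) = 1/(44412 + (2/3)*(-163)*183) = 1/(44412 - 19886) = 1/24526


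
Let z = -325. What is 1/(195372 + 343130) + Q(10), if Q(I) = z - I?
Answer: -180398169/538502 ≈ -335.00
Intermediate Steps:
Q(I) = -325 - I
1/(195372 + 343130) + Q(10) = 1/(195372 + 343130) + (-325 - 1*10) = 1/538502 + (-325 - 10) = 1/538502 - 335 = -180398169/538502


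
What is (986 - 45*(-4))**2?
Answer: 1359556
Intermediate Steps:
(986 - 45*(-4))**2 = (986 - 5*(-36))**2 = (986 + 180)**2 = 1166**2 = 1359556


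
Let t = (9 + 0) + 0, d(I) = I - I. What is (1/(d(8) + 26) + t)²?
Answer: 55225/676 ≈ 81.694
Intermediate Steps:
d(I) = 0
t = 9 (t = 9 + 0 = 9)
(1/(d(8) + 26) + t)² = (1/(0 + 26) + 9)² = (1/26 + 9)² = (235/26)² = 55225/676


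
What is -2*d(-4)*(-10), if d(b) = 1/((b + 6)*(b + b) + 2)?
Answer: -10/7 ≈ -1.4286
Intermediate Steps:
d(b) = 1/(2 + 2*b*(6 + b)) (d(b) = 1/((6 + b)*(2*b) + 2) = 1/(2*b*(6 + b) + 2) = 1/(2 + 2*b*(6 + b)))
-2*d(-4)*(-10) = -1/(1 + (-4)**2 + 6*(-4))*(-10) = -1/(1 + 16 - 24)*(-10) = -1/(-7)*(-10) = -(-1)/7*(-10) = -2*(-1/14)*(-10) = (1/7)*(-10) = -10/7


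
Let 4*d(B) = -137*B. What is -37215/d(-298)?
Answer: -74430/20413 ≈ -3.6462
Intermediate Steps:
d(B) = -137*B/4 (d(B) = (-137*B)/4 = -137*B/4)
-37215/d(-298) = -37215/((-137/4*(-298))) = -37215/20413/2 = -37215*2/20413 = -74430/20413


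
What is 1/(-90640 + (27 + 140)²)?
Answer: -1/62751 ≈ -1.5936e-5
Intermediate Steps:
1/(-90640 + (27 + 140)²) = 1/(-90640 + 167²) = 1/(-90640 + 27889) = 1/(-62751) = -1/62751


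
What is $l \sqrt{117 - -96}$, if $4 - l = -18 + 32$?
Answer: $- 10 \sqrt{213} \approx -145.95$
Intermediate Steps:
$l = -10$ ($l = 4 - \left(-18 + 32\right) = 4 - 14 = -10$)
$l \sqrt{117 - -96} = - 10 \sqrt{117 - -96} = - 10 \sqrt{117 + 96} = - 10 \sqrt{213}$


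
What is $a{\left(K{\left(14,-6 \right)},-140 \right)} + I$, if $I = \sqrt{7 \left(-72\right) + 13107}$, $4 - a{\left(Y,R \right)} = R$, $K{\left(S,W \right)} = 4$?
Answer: $144 + \sqrt{12603} \approx 256.26$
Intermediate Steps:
$a{\left(Y,R \right)} = 4 - R$
$I = \sqrt{12603}$ ($I = \sqrt{-504 + 13107} = \sqrt{12603} \approx 112.26$)
$a{\left(K{\left(14,-6 \right)},-140 \right)} + I = \left(4 - -140\right) + \sqrt{12603} = \left(4 + 140\right) + \sqrt{12603} = 144 + \sqrt{12603}$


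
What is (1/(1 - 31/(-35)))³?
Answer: 42875/287496 ≈ 0.14913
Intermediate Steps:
(1/(1 - 31/(-35)))³ = (1/(1 - 31*(-1/35)))³ = (1/(1 + 31/35))³ = (1/(66/35))³ = (35/66)³ = 42875/287496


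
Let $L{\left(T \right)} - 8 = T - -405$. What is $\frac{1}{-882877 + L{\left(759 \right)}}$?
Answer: $- \frac{1}{881705} \approx -1.1342 \cdot 10^{-6}$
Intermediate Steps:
$L{\left(T \right)} = 413 + T$ ($L{\left(T \right)} = 8 + \left(T - -405\right) = 8 + \left(T + 405\right) = 8 + \left(405 + T\right) = 413 + T$)
$\frac{1}{-882877 + L{\left(759 \right)}} = \frac{1}{-882877 + \left(413 + 759\right)} = \frac{1}{-882877 + 1172} = \frac{1}{-881705} = - \frac{1}{881705}$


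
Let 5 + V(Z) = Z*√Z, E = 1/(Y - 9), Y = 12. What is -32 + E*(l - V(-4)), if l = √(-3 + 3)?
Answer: -91/3 + 8*I/3 ≈ -30.333 + 2.6667*I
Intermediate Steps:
l = 0 (l = √0 = 0)
E = ⅓ (E = 1/(12 - 9) = 1/3 = ⅓ ≈ 0.33333)
V(Z) = -5 + Z^(3/2) (V(Z) = -5 + Z*√Z = -5 + Z^(3/2))
-32 + E*(l - V(-4)) = -32 + (0 - (-5 + (-4)^(3/2)))/3 = -32 + (0 - (-5 - 8*I))/3 = -32 + (0 + (5 + 8*I))/3 = -32 + (5 + 8*I)/3 = -32 + (5/3 + 8*I/3) = -91/3 + 8*I/3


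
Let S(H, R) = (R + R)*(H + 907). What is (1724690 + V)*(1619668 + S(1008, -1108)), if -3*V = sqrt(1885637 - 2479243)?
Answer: -4525538268680 + 44607524*I*sqrt(2054)/3 ≈ -4.5255e+12 + 6.7389e+8*I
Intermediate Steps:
S(H, R) = 2*R*(907 + H) (S(H, R) = (2*R)*(907 + H) = 2*R*(907 + H))
V = -17*I*sqrt(2054)/3 (V = -sqrt(1885637 - 2479243)/3 = -17*I*sqrt(2054)/3 ≈ -256.82*I)
(1724690 + V)*(1619668 + S(1008, -1108)) = (1724690 - 17*I*sqrt(2054)/3)*(1619668 + 2*(-1108)*(907 + 1008)) = (1724690 - 17*I*sqrt(2054)/3)*(1619668 + 2*(-1108)*1915) = (1724690 - 17*I*sqrt(2054)/3)*(1619668 - 4243640) = (1724690 - 17*I*sqrt(2054)/3)*(-2623972) = -4525538268680 + 44607524*I*sqrt(2054)/3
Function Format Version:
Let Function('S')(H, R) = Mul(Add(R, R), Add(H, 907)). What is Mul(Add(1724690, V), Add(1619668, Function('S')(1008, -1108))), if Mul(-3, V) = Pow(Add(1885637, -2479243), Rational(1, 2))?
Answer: Add(-4525538268680, Mul(Rational(44607524, 3), I, Pow(2054, Rational(1, 2)))) ≈ Add(-4.5255e+12, Mul(6.7389e+8, I))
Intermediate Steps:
Function('S')(H, R) = Mul(2, R, Add(907, H)) (Function('S')(H, R) = Mul(Mul(2, R), Add(907, H)) = Mul(2, R, Add(907, H)))
V = Mul(Rational(-17, 3), I, Pow(2054, Rational(1, 2))) (V = Mul(Rational(-1, 3), Pow(Add(1885637, -2479243), Rational(1, 2))) = Mul(Rational(-1, 3), Pow(-593606, Rational(1, 2))) = Mul(Rational(-1, 3), Mul(17, I, Pow(2054, Rational(1, 2)))) = Mul(Rational(-17, 3), I, Pow(2054, Rational(1, 2))) ≈ Mul(-256.82, I))
Mul(Add(1724690, V), Add(1619668, Function('S')(1008, -1108))) = Mul(Add(1724690, Mul(Rational(-17, 3), I, Pow(2054, Rational(1, 2)))), Add(1619668, Mul(2, -1108, Add(907, 1008)))) = Mul(Add(1724690, Mul(Rational(-17, 3), I, Pow(2054, Rational(1, 2)))), Add(1619668, Mul(2, -1108, 1915))) = Mul(Add(1724690, Mul(Rational(-17, 3), I, Pow(2054, Rational(1, 2)))), Add(1619668, -4243640)) = Mul(Add(1724690, Mul(Rational(-17, 3), I, Pow(2054, Rational(1, 2)))), -2623972) = Add(-4525538268680, Mul(Rational(44607524, 3), I, Pow(2054, Rational(1, 2))))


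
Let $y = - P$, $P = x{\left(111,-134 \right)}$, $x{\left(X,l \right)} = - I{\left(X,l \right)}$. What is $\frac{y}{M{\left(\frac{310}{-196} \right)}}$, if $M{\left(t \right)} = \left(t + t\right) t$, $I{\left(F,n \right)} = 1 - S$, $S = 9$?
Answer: $- \frac{38416}{24025} \approx -1.599$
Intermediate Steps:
$I{\left(F,n \right)} = -8$ ($I{\left(F,n \right)} = 1 - 9 = -8$)
$x{\left(X,l \right)} = 8$ ($x{\left(X,l \right)} = \left(-1\right) \left(-8\right) = 8$)
$P = 8$
$M{\left(t \right)} = 2 t^{2}$ ($M{\left(t \right)} = 2 t t = 2 t^{2}$)
$y = -8$ ($y = \left(-1\right) 8 = -8$)
$\frac{y}{M{\left(\frac{310}{-196} \right)}} = - \frac{8}{2 \left(\frac{310}{-196}\right)^{2}} = - \frac{8}{2 \left(310 \left(- \frac{1}{196}\right)\right)^{2}} = - \frac{8}{2 \left(- \frac{155}{98}\right)^{2}} = - \frac{8}{2 \cdot \frac{24025}{9604}} = - \frac{8}{\frac{24025}{4802}} = \left(-8\right) \frac{4802}{24025} = - \frac{38416}{24025}$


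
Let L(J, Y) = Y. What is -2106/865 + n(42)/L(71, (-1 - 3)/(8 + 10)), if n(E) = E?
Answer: -165591/865 ≈ -191.43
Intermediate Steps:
-2106/865 + n(42)/L(71, (-1 - 3)/(8 + 10)) = -2106/865 + 42/(((-1 - 3)/(8 + 10))) = -2106*1/865 + 42/((-4/18)) = -2106/865 + 42/((-4*1/18)) = -2106/865 + 42/(-2/9) = -2106/865 + 42*(-9/2) = -2106/865 - 189 = -165591/865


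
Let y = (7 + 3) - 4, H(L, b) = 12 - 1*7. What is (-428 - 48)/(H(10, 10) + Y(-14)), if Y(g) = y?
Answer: -476/11 ≈ -43.273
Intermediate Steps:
H(L, b) = 5 (H(L, b) = 12 - 7 = 5)
y = 6 (y = 10 - 4 = 6)
Y(g) = 6
(-428 - 48)/(H(10, 10) + Y(-14)) = (-428 - 48)/(5 + 6) = -476/11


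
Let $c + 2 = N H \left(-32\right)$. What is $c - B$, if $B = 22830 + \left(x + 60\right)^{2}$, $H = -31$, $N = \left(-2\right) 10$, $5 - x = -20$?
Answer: $-49897$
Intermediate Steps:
$x = 25$ ($x = 5 - -20 = 5 + 20 = 25$)
$N = -20$
$B = 30055$ ($B = 22830 + \left(25 + 60\right)^{2} = 22830 + 85^{2} = 22830 + 7225 = 30055$)
$c = -19842$ ($c = -2 + \left(-20\right) \left(-31\right) \left(-32\right) = -2 + 620 \left(-32\right) = -2 - 19840 = -19842$)
$c - B = -19842 - 30055 = -49897$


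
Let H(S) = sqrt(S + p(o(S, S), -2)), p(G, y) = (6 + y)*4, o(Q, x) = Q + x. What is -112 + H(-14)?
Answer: -112 + sqrt(2) ≈ -110.59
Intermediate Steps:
p(G, y) = 24 + 4*y
H(S) = sqrt(16 + S) (H(S) = sqrt(S + (24 + 4*(-2))) = sqrt(S + (24 - 8)) = sqrt(S + 16) = sqrt(16 + S))
-112 + H(-14) = -112 + sqrt(16 - 14) = -112 + sqrt(2)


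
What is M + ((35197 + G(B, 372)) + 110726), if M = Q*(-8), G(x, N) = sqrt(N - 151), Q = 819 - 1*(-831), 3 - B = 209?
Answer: 132723 + sqrt(221) ≈ 1.3274e+5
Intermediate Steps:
B = -206 (B = 3 - 1*209 = 3 - 209 = -206)
Q = 1650 (Q = 819 + 831 = 1650)
G(x, N) = sqrt(-151 + N)
M = -13200 (M = 1650*(-8) = -13200)
M + ((35197 + G(B, 372)) + 110726) = -13200 + ((35197 + sqrt(-151 + 372)) + 110726) = -13200 + ((35197 + sqrt(221)) + 110726) = -13200 + (145923 + sqrt(221)) = 132723 + sqrt(221)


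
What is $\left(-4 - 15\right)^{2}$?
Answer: $361$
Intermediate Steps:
$\left(-4 - 15\right)^{2} = \left(-19\right)^{2} = 361$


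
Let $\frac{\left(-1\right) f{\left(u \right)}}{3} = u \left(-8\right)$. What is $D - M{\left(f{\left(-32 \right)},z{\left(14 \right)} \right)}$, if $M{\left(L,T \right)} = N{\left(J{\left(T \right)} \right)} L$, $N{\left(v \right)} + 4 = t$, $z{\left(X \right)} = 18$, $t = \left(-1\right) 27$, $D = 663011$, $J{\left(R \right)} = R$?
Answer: $639203$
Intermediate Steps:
$f{\left(u \right)} = 24 u$ ($f{\left(u \right)} = - 3 u \left(-8\right) = - 3 \left(- 8 u\right) = 24 u$)
$t = -27$
$N{\left(v \right)} = -31$ ($N{\left(v \right)} = -4 - 27 = -31$)
$M{\left(L,T \right)} = - 31 L$
$D - M{\left(f{\left(-32 \right)},z{\left(14 \right)} \right)} = 663011 - - 31 \cdot 24 \left(-32\right) = 663011 - \left(-31\right) \left(-768\right) = 663011 - 23808 = 639203$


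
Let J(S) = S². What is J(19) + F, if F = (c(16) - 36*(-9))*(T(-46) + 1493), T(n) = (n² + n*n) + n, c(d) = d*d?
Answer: 3294181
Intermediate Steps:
c(d) = d²
T(n) = n + 2*n² (T(n) = (n² + n²) + n = 2*n² + n = n + 2*n²)
F = 3293820 (F = (16² - 36*(-9))*(-46*(1 + 2*(-46)) + 1493) = (256 + 324)*(-46*(1 - 92) + 1493) = 580*(-46*(-91) + 1493) = 580*(4186 + 1493) = 580*5679 = 3293820)
J(19) + F = 19² + 3293820 = 361 + 3293820 = 3294181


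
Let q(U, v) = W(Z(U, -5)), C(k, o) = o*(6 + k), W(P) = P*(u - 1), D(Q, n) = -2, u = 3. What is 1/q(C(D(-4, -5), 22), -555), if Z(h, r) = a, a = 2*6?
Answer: 1/24 ≈ 0.041667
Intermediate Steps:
a = 12
Z(h, r) = 12
W(P) = 2*P (W(P) = P*(3 - 1) = P*2 = 2*P)
q(U, v) = 24 (q(U, v) = 2*12 = 24)
1/q(C(D(-4, -5), 22), -555) = 1/24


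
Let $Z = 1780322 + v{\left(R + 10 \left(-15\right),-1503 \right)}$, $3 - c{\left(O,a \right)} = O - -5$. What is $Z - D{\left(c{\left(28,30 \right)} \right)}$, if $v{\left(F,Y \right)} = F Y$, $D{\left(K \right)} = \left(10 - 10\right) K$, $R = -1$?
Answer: $2007275$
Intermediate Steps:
$c{\left(O,a \right)} = -2 - O$ ($c{\left(O,a \right)} = 3 - \left(O - -5\right) = 3 - \left(O + 5\right) = 3 - \left(5 + O\right) = -2 - O$)
$D{\left(K \right)} = 0$ ($D{\left(K \right)} = 0 K = 0$)
$Z = 2007275$ ($Z = 1780322 + \left(-1 + 10 \left(-15\right)\right) \left(-1503\right) = 1780322 + \left(-1 - 150\right) \left(-1503\right) = 1780322 - -226953 = 1780322 + 226953 = 2007275$)
$Z - D{\left(c{\left(28,30 \right)} \right)} = 2007275 - 0 = 2007275 + 0 = 2007275$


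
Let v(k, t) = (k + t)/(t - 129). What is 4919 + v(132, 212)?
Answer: 408621/83 ≈ 4923.1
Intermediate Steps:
v(k, t) = (k + t)/(-129 + t)
4919 + v(132, 212) = 4919 + (132 + 212)/(-129 + 212) = 4919 + 344/83 = 408621/83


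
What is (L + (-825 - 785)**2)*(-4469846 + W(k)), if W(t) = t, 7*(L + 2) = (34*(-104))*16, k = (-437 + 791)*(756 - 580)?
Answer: -79724104525620/7 ≈ -1.1389e+13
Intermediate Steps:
k = 62304 (k = 354*176 = 62304)
L = -56590/7 (L = -2 + ((34*(-104))*16)/7 = -2 + (-3536*16)/7 = -2 + (1/7)*(-56576) = -2 - 56576/7 = -56590/7 ≈ -8084.3)
(L + (-825 - 785)**2)*(-4469846 + W(k)) = (-56590/7 + (-825 - 785)**2)*(-4469846 + 62304) = (-56590/7 + (-1610)**2)*(-4407542) = (-56590/7 + 2592100)*(-4407542) = (18088110/7)*(-4407542) = -79724104525620/7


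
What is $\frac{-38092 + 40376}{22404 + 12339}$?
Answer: $\frac{2284}{34743} \approx 0.06574$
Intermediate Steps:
$\frac{-38092 + 40376}{22404 + 12339} = \frac{2284}{34743}$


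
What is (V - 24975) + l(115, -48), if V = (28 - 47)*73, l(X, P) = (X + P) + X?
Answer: -26180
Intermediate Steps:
l(X, P) = P + 2*X (l(X, P) = (P + X) + X = P + 2*X)
V = -1387 (V = -19*73 = -1387)
(V - 24975) + l(115, -48) = (-1387 - 24975) + (-48 + 2*115) = -26362 + (-48 + 230) = -26362 + 182 = -26180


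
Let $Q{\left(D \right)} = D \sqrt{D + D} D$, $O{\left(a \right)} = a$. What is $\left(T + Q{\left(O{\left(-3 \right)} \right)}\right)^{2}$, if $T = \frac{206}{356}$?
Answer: $- \frac{15387815}{31684} + \frac{927 i \sqrt{6}}{89} \approx -485.67 + 25.513 i$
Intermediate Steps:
$T = \frac{103}{178}$ ($T = 206 \cdot \frac{1}{356} = \frac{103}{178} \approx 0.57865$)
$Q{\left(D \right)} = \sqrt{2} D^{\frac{5}{2}}$ ($Q{\left(D \right)} = D \sqrt{2 D} D = D \sqrt{2} \sqrt{D} D = \sqrt{2} D^{\frac{3}{2}} D = \sqrt{2} D^{\frac{5}{2}}$)
$\left(T + Q{\left(O{\left(-3 \right)} \right)}\right)^{2} = \left(\frac{103}{178} + \sqrt{2} \left(-3\right)^{\frac{5}{2}}\right)^{2} = \left(\frac{103}{178} + \sqrt{2} \cdot 9 i \sqrt{3}\right)^{2} = \left(\frac{103}{178} + 9 i \sqrt{6}\right)^{2}$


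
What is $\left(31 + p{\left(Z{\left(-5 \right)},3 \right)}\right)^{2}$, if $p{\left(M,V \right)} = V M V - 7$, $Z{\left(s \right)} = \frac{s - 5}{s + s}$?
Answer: $1089$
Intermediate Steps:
$Z{\left(s \right)} = \frac{-5 + s}{2 s}$
$p{\left(M,V \right)} = -7 + M V^{2}$ ($p{\left(M,V \right)} = M V V - 7 = M V^{2} - 7 = -7 + M V^{2}$)
$\left(31 + p{\left(Z{\left(-5 \right)},3 \right)}\right)^{2} = \left(31 - \left(7 - \frac{-5 - 5}{2 \left(-5\right)} 3^{2}\right)\right)^{2} = \left(31 - \left(7 - \frac{1}{2} \left(- \frac{1}{5}\right) \left(-10\right) 9\right)\right)^{2} = \left(31 + \left(-7 + 1 \cdot 9\right)\right)^{2} = \left(31 + \left(-7 + 9\right)\right)^{2} = \left(31 + 2\right)^{2} = 33^{2} = 1089$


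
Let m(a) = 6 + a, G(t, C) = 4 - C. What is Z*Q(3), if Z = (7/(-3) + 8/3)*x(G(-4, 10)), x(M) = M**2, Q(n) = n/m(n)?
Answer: 4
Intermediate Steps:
Q(n) = n/(6 + n)
Z = 12 (Z = (7/(-3) + 8/3)*(4 - 1*10)**2 = (7*(-1/3) + 8*(1/3))*(4 - 10)**2 = (-7/3 + 8/3)*(-6)**2 = (1/3)*36 = 12)
Z*Q(3) = 12*(3/(6 + 3)) = 12*(3/9) = 12*(3*(1/9)) = 12*(1/3) = 4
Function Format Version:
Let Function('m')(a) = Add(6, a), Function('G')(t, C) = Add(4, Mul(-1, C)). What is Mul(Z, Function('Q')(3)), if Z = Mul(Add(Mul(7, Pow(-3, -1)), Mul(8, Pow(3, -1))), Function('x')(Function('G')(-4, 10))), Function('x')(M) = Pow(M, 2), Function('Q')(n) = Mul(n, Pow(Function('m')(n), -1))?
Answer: 4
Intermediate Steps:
Function('Q')(n) = Mul(n, Pow(Add(6, n), -1))
Z = 12 (Z = Mul(Add(Mul(7, Pow(-3, -1)), Mul(8, Pow(3, -1))), Pow(Add(4, Mul(-1, 10)), 2)) = Mul(Add(Mul(7, Rational(-1, 3)), Mul(8, Rational(1, 3))), Pow(Add(4, -10), 2)) = Mul(Add(Rational(-7, 3), Rational(8, 3)), Pow(-6, 2)) = Mul(Rational(1, 3), 36) = 12)
Mul(Z, Function('Q')(3)) = Mul(12, Mul(3, Pow(Add(6, 3), -1))) = Mul(12, Mul(3, Pow(9, -1))) = Mul(12, Mul(3, Rational(1, 9))) = Mul(12, Rational(1, 3)) = 4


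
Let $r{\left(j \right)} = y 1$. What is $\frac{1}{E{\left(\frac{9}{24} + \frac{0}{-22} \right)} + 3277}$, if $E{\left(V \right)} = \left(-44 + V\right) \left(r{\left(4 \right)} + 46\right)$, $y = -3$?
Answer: $\frac{8}{11209} \approx 0.00071371$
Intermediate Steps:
$r{\left(j \right)} = -3$ ($r{\left(j \right)} = \left(-3\right) 1 = -3$)
$E{\left(V \right)} = -1892 + 43 V$ ($E{\left(V \right)} = \left(-44 + V\right) \left(-3 + 46\right) = \left(-44 + V\right) 43 = -1892 + 43 V$)
$\frac{1}{E{\left(\frac{9}{24} + \frac{0}{-22} \right)} + 3277} = \frac{1}{\left(-1892 + 43 \left(\frac{9}{24} + \frac{0}{-22}\right)\right) + 3277} = \frac{1}{\left(-1892 + 43 \left(9 \cdot \frac{1}{24} + 0 \left(- \frac{1}{22}\right)\right)\right) + 3277} = \frac{1}{\left(-1892 + 43 \left(\frac{3}{8} + 0\right)\right) + 3277} = \frac{1}{\left(-1892 + 43 \cdot \frac{3}{8}\right) + 3277} = \frac{1}{\left(-1892 + \frac{129}{8}\right) + 3277} = \frac{1}{- \frac{15007}{8} + 3277} = \frac{1}{\frac{11209}{8}} = \frac{8}{11209}$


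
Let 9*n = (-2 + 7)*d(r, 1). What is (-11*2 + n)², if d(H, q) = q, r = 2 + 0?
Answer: 37249/81 ≈ 459.86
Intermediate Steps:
r = 2
n = 5/9 (n = ((-2 + 7)*1)/9 = (5*1)/9 = (⅑)*5 = 5/9 ≈ 0.55556)
(-11*2 + n)² = (-11*2 + 5/9)² = (-22 + 5/9)² = (-193/9)² = 37249/81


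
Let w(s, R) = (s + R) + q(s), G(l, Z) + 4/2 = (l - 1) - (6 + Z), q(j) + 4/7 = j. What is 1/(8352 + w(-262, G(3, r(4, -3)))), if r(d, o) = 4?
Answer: 7/54722 ≈ 0.00012792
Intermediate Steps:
q(j) = -4/7 + j
G(l, Z) = -9 + l - Z (G(l, Z) = -2 + ((l - 1) - (6 + Z)) = -2 + ((-1 + l) + (-6 - Z)) = -2 + (-7 + l - Z) = -9 + l - Z)
w(s, R) = -4/7 + R + 2*s (w(s, R) = (s + R) + (-4/7 + s) = (R + s) + (-4/7 + s) = -4/7 + R + 2*s)
1/(8352 + w(-262, G(3, r(4, -3)))) = 1/(8352 + (-4/7 + (-9 + 3 - 1*4) + 2*(-262))) = 1/(8352 + (-4/7 + (-9 + 3 - 4) - 524)) = 1/(8352 + (-4/7 - 10 - 524)) = 1/(8352 - 3742/7) = 1/(54722/7) = 7/54722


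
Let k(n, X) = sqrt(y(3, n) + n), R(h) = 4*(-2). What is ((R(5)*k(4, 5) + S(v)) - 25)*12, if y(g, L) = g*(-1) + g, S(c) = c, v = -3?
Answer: -528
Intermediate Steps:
R(h) = -8
y(g, L) = 0 (y(g, L) = -g + g = 0)
k(n, X) = sqrt(n) (k(n, X) = sqrt(0 + n) = sqrt(n))
((R(5)*k(4, 5) + S(v)) - 25)*12 = ((-8*sqrt(4) - 3) - 25)*12 = ((-8*2 - 3) - 25)*12 = ((-16 - 3) - 25)*12 = (-19 - 25)*12 = -44*12 = -528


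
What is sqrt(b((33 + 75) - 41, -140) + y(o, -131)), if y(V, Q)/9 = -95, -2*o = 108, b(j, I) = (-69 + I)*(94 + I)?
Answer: sqrt(8759) ≈ 93.589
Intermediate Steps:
o = -54 (o = -1/2*108 = -54)
y(V, Q) = -855 (y(V, Q) = 9*(-95) = -855)
sqrt(b((33 + 75) - 41, -140) + y(o, -131)) = sqrt((-6486 + (-140)**2 + 25*(-140)) - 855) = sqrt((-6486 + 19600 - 3500) - 855) = sqrt(9614 - 855) = sqrt(8759)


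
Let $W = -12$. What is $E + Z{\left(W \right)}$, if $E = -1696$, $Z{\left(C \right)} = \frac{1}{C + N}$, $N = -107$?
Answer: $- \frac{201825}{119} \approx -1696.0$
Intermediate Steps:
$Z{\left(C \right)} = \frac{1}{-107 + C}$ ($Z{\left(C \right)} = \frac{1}{C - 107} = \frac{1}{-107 + C}$)
$E + Z{\left(W \right)} = -1696 + \frac{1}{-107 - 12} = -1696 + \frac{1}{-119} = -1696 - \frac{1}{119} = - \frac{201825}{119}$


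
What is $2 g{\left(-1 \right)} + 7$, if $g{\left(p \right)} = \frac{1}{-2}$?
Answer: $6$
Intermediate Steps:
$g{\left(p \right)} = - \frac{1}{2}$
$2 g{\left(-1 \right)} + 7 = 2 \left(- \frac{1}{2}\right) + 7 = -1 + 7 = 6$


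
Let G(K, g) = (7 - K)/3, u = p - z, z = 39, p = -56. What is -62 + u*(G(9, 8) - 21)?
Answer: 5989/3 ≈ 1996.3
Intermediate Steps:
u = -95 (u = -56 - 1*39 = -56 - 39 = -95)
G(K, g) = 7/3 - K/3 (G(K, g) = (7 - K)*(⅓) = 7/3 - K/3)
-62 + u*(G(9, 8) - 21) = -62 - 95*((7/3 - ⅓*9) - 21) = -62 - 95*((7/3 - 3) - 21) = -62 - 95*(-⅔ - 21) = -62 - 95*(-65/3) = -62 + 6175/3 = 5989/3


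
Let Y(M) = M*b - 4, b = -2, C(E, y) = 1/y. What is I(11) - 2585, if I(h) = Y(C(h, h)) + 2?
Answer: -28459/11 ≈ -2587.2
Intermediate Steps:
Y(M) = -4 - 2*M (Y(M) = M*(-2) - 4 = -2*M - 4 = -4 - 2*M)
I(h) = -2 - 2/h (I(h) = (-4 - 2/h) + 2 = -2 - 2/h)
I(11) - 2585 = (-2 - 2/11) - 2585 = -24/11 - 2585 = -28459/11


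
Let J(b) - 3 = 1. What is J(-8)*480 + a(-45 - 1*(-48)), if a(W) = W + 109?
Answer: 2032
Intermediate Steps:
J(b) = 4 (J(b) = 3 + 1 = 4)
a(W) = 109 + W
J(-8)*480 + a(-45 - 1*(-48)) = 4*480 + (109 + (-45 - 1*(-48))) = 1920 + (109 + (-45 + 48)) = 1920 + (109 + 3) = 1920 + 112 = 2032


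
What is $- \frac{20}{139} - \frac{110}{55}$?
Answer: $- \frac{298}{139} \approx -2.1439$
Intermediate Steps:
$- \frac{20}{139} - \frac{110}{55} = \left(-20\right) \frac{1}{139} - 2 = - \frac{20}{139} - 2 = - \frac{298}{139}$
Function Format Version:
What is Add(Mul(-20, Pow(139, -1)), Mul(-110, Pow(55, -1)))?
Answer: Rational(-298, 139) ≈ -2.1439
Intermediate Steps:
Add(Mul(-20, Pow(139, -1)), Mul(-110, Pow(55, -1))) = Add(Mul(-20, Rational(1, 139)), Mul(-110, Rational(1, 55))) = Add(Rational(-20, 139), -2) = Rational(-298, 139)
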